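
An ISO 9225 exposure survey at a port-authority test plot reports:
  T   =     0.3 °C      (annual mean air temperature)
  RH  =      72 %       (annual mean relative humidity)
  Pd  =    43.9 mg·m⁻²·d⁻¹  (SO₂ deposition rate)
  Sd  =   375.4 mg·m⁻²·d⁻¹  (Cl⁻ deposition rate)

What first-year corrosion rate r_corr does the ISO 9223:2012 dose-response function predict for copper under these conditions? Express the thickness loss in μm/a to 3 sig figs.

r_corr = 0.981 μm/a

copper: temperature factor f = +0.126·(-9.7) = -1.2222
  SO₂ term: 0.0053·43.9^0.26·exp(0.059·72-1.2222) = 0.292
  Cl⁻ term: 0.01025·375.4^0.27·exp(0.036·72+0.049·0.3) = 0.6885
  r_corr = 0.292 + 0.6885 = 0.9805 μm/a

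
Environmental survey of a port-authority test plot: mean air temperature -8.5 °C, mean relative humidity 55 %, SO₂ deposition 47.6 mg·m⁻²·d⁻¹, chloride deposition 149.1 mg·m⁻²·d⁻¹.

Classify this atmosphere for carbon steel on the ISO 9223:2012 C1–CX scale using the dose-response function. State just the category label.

carbon steel: T≤10 °C ⇒ hinge +0.150·(-8.5−10) = -2.7750
  sulphur-dioxide contribution → 2.471 μm/a
  chloride contribution → 9.925 μm/a
  total first-year rate 12.4 μm/a
12.4 μm/a falls in (1.3, 25] for carbon steel → category C2

C2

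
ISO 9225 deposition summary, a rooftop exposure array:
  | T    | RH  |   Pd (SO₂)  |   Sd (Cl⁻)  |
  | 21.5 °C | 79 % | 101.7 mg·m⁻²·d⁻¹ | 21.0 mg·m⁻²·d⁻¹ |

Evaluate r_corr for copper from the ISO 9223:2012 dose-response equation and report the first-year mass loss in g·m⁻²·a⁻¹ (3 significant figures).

r_corr = 17.0 g·m⁻²·a⁻¹

copper: T>10 °C ⇒ hinge -0.080·(21.5−10) = -0.9200
  SO₂ term: 0.0053·101.7^0.26·exp(0.059·79-0.9200) = 0.7428
  Sd branch = 0.01025·Sd^0.27·e^(0.036·RH+0.049·T) = 1.149 μm/a
  r_corr = 0.7428 + 1.149 = 1.892 μm/a
Convert to mass loss: 1.892 μm/a × 8.96 g/cm³ = 16.95 g·m⁻²·a⁻¹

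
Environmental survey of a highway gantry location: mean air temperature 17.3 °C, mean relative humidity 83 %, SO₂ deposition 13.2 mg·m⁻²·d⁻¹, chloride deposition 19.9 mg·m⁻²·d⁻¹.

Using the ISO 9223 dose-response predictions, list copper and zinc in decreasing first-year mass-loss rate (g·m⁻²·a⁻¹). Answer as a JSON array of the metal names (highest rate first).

["copper", "zinc"]

copper: T>10 °C ⇒ hinge -0.080·(17.3−10) = -0.5840
  Pd branch = 0.0053·Pd^0.26·e^(0.059·RH+f) = 0.774 μm/a
  Sd branch = 0.01025·Sd^0.27·e^(0.036·RH+0.049·T) = 1.065 μm/a
  r_corr = 0.774 + 1.065 = 1.839 μm/a
  mass loss = 1.839 μm/a × 8.96 g/cm³ = 16.47 g·m⁻²·a⁻¹
zinc: T>10 °C ⇒ hinge -0.071·(17.3−10) = -0.5183
  Pd branch = 0.0129·Pd^0.44·e^(0.046·RH+f) = 1.088 μm/a
  Sd branch = 0.0175·Sd^0.57·e^(0.008·RH+0.085·T) = 0.8136 μm/a
  r_corr = 1.088 + 0.8136 = 1.902 μm/a
  mass loss = 1.902 μm/a × 7.14 g/cm³ = 13.58 g·m⁻²·a⁻¹
Ordering by g·m⁻²·a⁻¹: copper (16.5) > zinc (13.6)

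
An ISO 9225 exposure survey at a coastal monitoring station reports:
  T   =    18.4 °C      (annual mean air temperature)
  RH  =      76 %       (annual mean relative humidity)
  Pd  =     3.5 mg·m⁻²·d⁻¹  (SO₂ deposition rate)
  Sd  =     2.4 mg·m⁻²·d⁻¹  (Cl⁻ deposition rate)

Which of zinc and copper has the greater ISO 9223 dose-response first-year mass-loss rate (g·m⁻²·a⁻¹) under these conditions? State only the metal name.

copper

zinc: temperature factor f = -0.071·(8.4) = -0.5964
  SO₂ term: 0.0129·3.5^0.44·exp(0.046·76-0.5964) = 0.4067
  Cl⁻ term: 0.0175·2.4^0.57·exp(0.008·76+0.085·18.4) = 0.253
  sum: 0.4067 + 0.253 → r_corr = 0.6596 μm/a
  mass loss = 0.6596 μm/a × 7.14 g/cm³ = 4.71 g·m⁻²·a⁻¹
copper: f(T) = -0.080·(T−10) [T>10 °C] = -0.6720
  SO₂ term: 0.0053·3.5^0.26·exp(0.059·76-0.6720) = 0.3321
  Sd branch = 0.01025·Sd^0.27·e^(0.036·RH+0.049·T) = 0.4934 μm/a
  r_corr = 0.3321 + 0.4934 = 0.8255 μm/a
  mass loss = 0.8255 μm/a × 8.96 g/cm³ = 7.396 g·m⁻²·a⁻¹
Ordering by g·m⁻²·a⁻¹: copper (7.4) > zinc (4.71)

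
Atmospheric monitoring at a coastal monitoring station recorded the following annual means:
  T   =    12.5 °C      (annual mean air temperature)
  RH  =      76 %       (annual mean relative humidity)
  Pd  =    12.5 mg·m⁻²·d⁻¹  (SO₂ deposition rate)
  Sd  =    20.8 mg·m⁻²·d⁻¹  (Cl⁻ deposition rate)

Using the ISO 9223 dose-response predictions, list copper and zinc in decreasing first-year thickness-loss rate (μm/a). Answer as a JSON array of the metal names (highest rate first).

copper: T>10 °C ⇒ hinge -0.080·(12.5−10) = -0.2000
  sulphur-dioxide contribution → 0.7413 μm/a
  chloride contribution → 0.662 μm/a
  ⇒ r_corr(copper) = 1.403 μm/a
zinc: T>10 °C ⇒ hinge -0.071·(12.5−10) = -0.1775
  sulphur-dioxide contribution → 1.083 μm/a
  chloride contribution → 0.5246 μm/a
  ⇒ r_corr(zinc) = 1.607 μm/a
Ordering by μm/a: zinc (1.61) > copper (1.4)

["zinc", "copper"]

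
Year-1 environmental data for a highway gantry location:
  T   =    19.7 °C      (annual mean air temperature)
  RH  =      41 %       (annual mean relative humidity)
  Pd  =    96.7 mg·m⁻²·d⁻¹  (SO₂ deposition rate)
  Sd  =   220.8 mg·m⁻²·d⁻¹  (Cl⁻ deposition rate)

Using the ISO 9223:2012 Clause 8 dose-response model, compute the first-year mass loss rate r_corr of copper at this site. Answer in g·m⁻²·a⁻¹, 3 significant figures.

r_corr = 5.34 g·m⁻²·a⁻¹

copper: T>10 °C ⇒ hinge -0.080·(19.7−10) = -0.7760
  Pd branch = 0.0053·Pd^0.26·e^(0.059·RH+f) = 0.08996 μm/a
  Cl⁻ term: 0.01025·220.8^0.27·exp(0.036·41+0.049·19.7) = 0.5056
  sum: 0.08996 + 0.5056 → r_corr = 0.5956 μm/a
Convert to mass loss: 0.5956 μm/a × 8.96 g/cm³ = 5.337 g·m⁻²·a⁻¹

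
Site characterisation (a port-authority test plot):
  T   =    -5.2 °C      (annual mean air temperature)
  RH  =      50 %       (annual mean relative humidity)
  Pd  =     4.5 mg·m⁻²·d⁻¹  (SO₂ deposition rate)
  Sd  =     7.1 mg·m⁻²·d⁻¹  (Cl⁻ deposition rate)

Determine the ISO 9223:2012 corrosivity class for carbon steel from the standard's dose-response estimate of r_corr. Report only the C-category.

carbon steel: f(T) = +0.150·(T−10) [T≤10 °C] = -2.2800
  SO₂ term: 1.77·4.5^0.52·exp(0.02·50-2.2800) = 1.076
  Sd branch = 0.102·Sd^0.62·e^(0.033·RH+0.04·T) = 1.454 μm/a
  r_corr = 1.076 + 1.454 = 2.53 μm/a
2.53 μm/a falls in (1.3, 25] for carbon steel → category C2

C2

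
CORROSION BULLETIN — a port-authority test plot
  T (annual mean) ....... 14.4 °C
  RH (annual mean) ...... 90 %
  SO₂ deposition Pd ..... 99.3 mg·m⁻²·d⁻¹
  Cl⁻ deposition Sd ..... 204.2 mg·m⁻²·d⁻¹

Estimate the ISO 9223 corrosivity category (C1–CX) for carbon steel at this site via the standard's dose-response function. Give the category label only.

C5

carbon steel: T>10 °C ⇒ hinge -0.054·(14.4−10) = -0.2376
  SO₂ term: 1.77·99.3^0.52·exp(0.02·90-0.2376) = 92.24
  Cl⁻ term: 0.102·204.2^0.62·exp(0.033·90+0.04·14.4) = 95.68
  r_corr = 92.24 + 95.68 = 187.9 μm/a
188 μm/a falls in (80, 200] for carbon steel → category C5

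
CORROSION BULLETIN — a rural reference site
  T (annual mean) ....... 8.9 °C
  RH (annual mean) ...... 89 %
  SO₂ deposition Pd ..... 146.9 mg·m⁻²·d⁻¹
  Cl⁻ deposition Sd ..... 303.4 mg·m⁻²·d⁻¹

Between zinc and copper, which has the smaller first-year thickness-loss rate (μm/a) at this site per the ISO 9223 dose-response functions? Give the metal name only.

zinc: f(T) = +0.038·(T−10) [T≤10 °C] = -0.0418
  Pd branch = 0.0129·Pd^0.44·e^(0.046·RH+f) = 6.667 μm/a
  Sd branch = 0.0175·Sd^0.57·e^(0.008·RH+0.085·T) = 1.975 μm/a
  sum: 6.667 + 1.975 → r_corr = 8.642 μm/a
copper: T≤10 °C ⇒ hinge +0.126·(8.9−10) = -0.1386
  SO₂ term: 0.0053·146.9^0.26·exp(0.059·89-0.1386) = 3.221
  Cl⁻ term: 0.01025·303.4^0.27·exp(0.036·89+0.049·8.9) = 1.827
  sum: 3.221 + 1.827 → r_corr = 5.048 μm/a
Ordering by μm/a: zinc (8.64) > copper (5.05)

copper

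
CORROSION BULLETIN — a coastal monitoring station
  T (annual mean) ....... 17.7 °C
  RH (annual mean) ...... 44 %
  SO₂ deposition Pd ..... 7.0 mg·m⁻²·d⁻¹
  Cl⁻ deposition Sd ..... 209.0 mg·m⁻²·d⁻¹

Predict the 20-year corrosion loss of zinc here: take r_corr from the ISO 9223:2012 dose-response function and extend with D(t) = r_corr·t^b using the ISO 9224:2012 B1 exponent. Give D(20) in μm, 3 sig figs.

D(20) = 28.4 μm

zinc: T>10 °C ⇒ hinge -0.071·(17.7−10) = -0.5467
  SO₂ term: 0.0129·7.0^0.44·exp(0.046·44-0.5467) = 0.1331
  Cl⁻ term: 0.0175·209.0^0.57·exp(0.008·44+0.085·17.7) = 2.354
  r_corr = 0.1331 + 2.354 = 2.487 μm/a
Long-term exponent b (ISO 9224 Table 2, B1) = 0.813
  D(20) = 2.487 × 20^0.813 = 2.487 × 11.42 = 28.41 μm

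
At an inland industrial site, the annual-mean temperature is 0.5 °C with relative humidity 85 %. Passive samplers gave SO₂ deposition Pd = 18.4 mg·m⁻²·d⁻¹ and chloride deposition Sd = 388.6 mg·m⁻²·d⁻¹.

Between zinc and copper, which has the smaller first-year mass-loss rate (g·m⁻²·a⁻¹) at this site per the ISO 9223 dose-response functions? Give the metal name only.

copper

zinc: temperature factor f = +0.038·(-9.5) = -0.3610
  sulphur-dioxide contribution → 1.616 μm/a
  chloride contribution → 1.079 μm/a
  ⇒ r_corr(zinc) = 2.694 μm/a
  mass loss = 2.694 μm/a × 7.14 g/cm³ = 19.24 g·m⁻²·a⁻¹
copper: T≤10 °C ⇒ hinge +0.126·(0.5−10) = -1.1970
  sulphur-dioxide contribution → 0.5144 μm/a
  chloride contribution → 1.121 μm/a
  total first-year rate 1.635 μm/a
  mass loss = 1.635 μm/a × 8.96 g/cm³ = 14.65 g·m⁻²·a⁻¹
Ordering by g·m⁻²·a⁻¹: zinc (19.2) > copper (14.6)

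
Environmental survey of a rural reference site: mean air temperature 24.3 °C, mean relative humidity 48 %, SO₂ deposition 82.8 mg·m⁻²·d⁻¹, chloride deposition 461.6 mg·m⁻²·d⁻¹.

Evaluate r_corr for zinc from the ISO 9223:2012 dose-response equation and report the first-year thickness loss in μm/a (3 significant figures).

zinc: f(T) = -0.071·(T−10) [T>10 °C] = -1.0153
  SO₂ term: 0.0129·82.8^0.44·exp(0.046·48-1.0153) = 0.2968
  Sd branch = 0.0175·Sd^0.57·e^(0.008·RH+0.085·T) = 6.691 μm/a
  r_corr = 0.2968 + 6.691 = 6.988 μm/a

r_corr = 6.99 μm/a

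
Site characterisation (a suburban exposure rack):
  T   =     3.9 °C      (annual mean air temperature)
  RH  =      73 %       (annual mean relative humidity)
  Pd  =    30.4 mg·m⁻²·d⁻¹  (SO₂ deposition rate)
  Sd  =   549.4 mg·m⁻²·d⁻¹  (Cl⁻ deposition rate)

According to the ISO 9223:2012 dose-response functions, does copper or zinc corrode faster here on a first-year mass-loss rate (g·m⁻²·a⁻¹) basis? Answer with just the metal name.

zinc

copper: f(T) = +0.126·(T−10) [T≤10 °C] = -0.7686
  SO₂ term: 0.0053·30.4^0.26·exp(0.059·73-0.7686) = 0.4431
  Cl⁻ term: 0.01025·549.4^0.27·exp(0.036·73+0.049·3.9) = 0.9437
  sum: 0.4431 + 0.9437 → r_corr = 1.387 μm/a
  mass loss = 1.387 μm/a × 8.96 g/cm³ = 12.43 g·m⁻²·a⁻¹
zinc: f(T) = +0.038·(T−10) [T≤10 °C] = -0.2318
  Pd branch = 0.0129·Pd^0.44·e^(0.046·RH+f) = 1.321 μm/a
  Sd branch = 0.0175·Sd^0.57·e^(0.008·RH+0.085·T) = 1.594 μm/a
  sum: 1.321 + 1.594 → r_corr = 2.914 μm/a
  mass loss = 2.914 μm/a × 7.14 g/cm³ = 20.81 g·m⁻²·a⁻¹
Ordering by g·m⁻²·a⁻¹: zinc (20.8) > copper (12.4)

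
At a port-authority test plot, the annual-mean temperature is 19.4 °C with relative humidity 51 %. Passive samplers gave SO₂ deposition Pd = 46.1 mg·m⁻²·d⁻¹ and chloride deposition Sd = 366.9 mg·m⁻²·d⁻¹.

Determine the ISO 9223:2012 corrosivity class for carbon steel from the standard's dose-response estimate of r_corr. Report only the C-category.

C4

carbon steel: temperature factor f = -0.054·(9.4) = -0.5076
  Pd branch = 1.77·Pd^0.52·e^(0.02·RH+f) = 21.66 μm/a
  Sd branch = 0.102·Sd^0.62·e^(0.033·RH+0.04·T) = 46.4 μm/a
  r_corr = 21.66 + 46.4 = 68.06 μm/a
ISO 9223 Table 2 (carbon steel): 50 < 68.1 ≤ 80 μm/a ⇒ C4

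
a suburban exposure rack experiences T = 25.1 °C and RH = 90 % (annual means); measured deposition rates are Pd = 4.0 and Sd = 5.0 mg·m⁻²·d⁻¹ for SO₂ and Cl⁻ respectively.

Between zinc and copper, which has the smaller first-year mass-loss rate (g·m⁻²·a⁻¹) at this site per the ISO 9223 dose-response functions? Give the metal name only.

zinc: T>10 °C ⇒ hinge -0.071·(25.1−10) = -1.0721
  Pd branch = 0.0129·Pd^0.44·e^(0.046·RH+f) = 0.5104 μm/a
  Sd branch = 0.0175·Sd^0.57·e^(0.008·RH+0.085·T) = 0.7598 μm/a
  sum: 0.5104 + 0.7598 → r_corr = 1.27 μm/a
  mass loss = 1.27 μm/a × 7.14 g/cm³ = 9.069 g·m⁻²·a⁻¹
copper: T>10 °C ⇒ hinge -0.080·(25.1−10) = -1.2080
  SO₂ term: 0.0053·4.0^0.26·exp(0.059·90-1.2080) = 0.4595
  Sd branch = 0.01025·Sd^0.27·e^(0.036·RH+0.049·T) = 1.383 μm/a
  sum: 0.4595 + 1.383 → r_corr = 1.842 μm/a
  mass loss = 1.842 μm/a × 8.96 g/cm³ = 16.51 g·m⁻²·a⁻¹
Ordering by g·m⁻²·a⁻¹: copper (16.5) > zinc (9.07)

zinc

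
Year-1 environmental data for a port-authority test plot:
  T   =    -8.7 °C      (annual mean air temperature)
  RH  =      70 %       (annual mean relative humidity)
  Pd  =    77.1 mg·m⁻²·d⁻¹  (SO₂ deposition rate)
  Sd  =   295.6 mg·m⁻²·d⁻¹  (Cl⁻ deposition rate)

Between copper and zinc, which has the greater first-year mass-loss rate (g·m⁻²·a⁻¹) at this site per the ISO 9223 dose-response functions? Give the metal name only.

zinc

copper: temperature factor f = +0.126·(-18.7) = -2.3562
  sulphur-dioxide contribution → 0.09666 μm/a
  chloride contribution → 0.3865 μm/a
  ⇒ r_corr(copper) = 0.4831 μm/a
  mass loss = 0.4831 μm/a × 8.96 g/cm³ = 4.329 g·m⁻²·a⁻¹
zinc: temperature factor f = +0.038·(-18.7) = -0.7106
  sulphur-dioxide contribution → 1.073 μm/a
  chloride contribution → 0.3744 μm/a
  total first-year rate 1.448 μm/a
  mass loss = 1.448 μm/a × 7.14 g/cm³ = 10.34 g·m⁻²·a⁻¹
Ordering by g·m⁻²·a⁻¹: zinc (10.3) > copper (4.33)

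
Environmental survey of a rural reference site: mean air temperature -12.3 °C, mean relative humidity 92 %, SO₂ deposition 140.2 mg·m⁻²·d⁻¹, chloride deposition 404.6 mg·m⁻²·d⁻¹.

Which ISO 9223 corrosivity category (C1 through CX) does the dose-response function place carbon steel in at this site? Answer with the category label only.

C4

carbon steel: T≤10 °C ⇒ hinge +0.150·(-12.3−10) = -3.3450
  Pd branch = 1.77·Pd^0.52·e^(0.02·RH+f) = 5.137 μm/a
  Sd branch = 0.102·Sd^0.62·e^(0.033·RH+0.04·T) = 53.68 μm/a
  sum: 5.137 + 53.68 → r_corr = 58.82 μm/a
Category bounds: 50…80 μm/a bracket r_corr ⇒ C4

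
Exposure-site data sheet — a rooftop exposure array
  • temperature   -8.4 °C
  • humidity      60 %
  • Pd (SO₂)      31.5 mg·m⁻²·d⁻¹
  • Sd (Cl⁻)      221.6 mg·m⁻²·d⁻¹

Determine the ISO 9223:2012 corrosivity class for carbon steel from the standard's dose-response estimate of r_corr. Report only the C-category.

C2

carbon steel: f(T) = +0.150·(T−10) [T≤10 °C] = -2.7600
  sulphur-dioxide contribution → 2.237 μm/a
  chloride contribution → 15.03 μm/a
  total first-year rate 17.26 μm/a
ISO 9223 Table 2 (carbon steel): 1.3 < 17.3 ≤ 25 μm/a ⇒ C2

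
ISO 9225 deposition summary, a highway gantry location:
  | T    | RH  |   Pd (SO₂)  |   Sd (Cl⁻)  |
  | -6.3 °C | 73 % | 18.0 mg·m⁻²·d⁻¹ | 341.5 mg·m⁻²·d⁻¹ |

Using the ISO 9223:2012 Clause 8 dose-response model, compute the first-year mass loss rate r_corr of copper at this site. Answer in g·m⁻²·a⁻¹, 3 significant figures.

r_corr = 5.47 g·m⁻²·a⁻¹

copper: temperature factor f = +0.126·(-16.3) = -2.0538
  sulphur-dioxide contribution → 0.107 μm/a
  chloride contribution → 0.5035 μm/a
  ⇒ r_corr(copper) = 0.6105 μm/a
Convert to mass loss: 0.6105 μm/a × 8.96 g/cm³ = 5.47 g·m⁻²·a⁻¹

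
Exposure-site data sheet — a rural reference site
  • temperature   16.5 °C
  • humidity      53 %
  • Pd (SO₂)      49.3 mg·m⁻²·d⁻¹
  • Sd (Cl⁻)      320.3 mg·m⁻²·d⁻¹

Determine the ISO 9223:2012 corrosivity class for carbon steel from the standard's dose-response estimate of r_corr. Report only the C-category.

carbon steel: T>10 °C ⇒ hinge -0.054·(16.5−10) = -0.3510
  sulphur-dioxide contribution → 27.3 μm/a
  chloride contribution → 40.58 μm/a
  ⇒ r_corr(carbon steel) = 67.88 μm/a
ISO 9223 Table 2 (carbon steel): 50 < 67.9 ≤ 80 μm/a ⇒ C4

C4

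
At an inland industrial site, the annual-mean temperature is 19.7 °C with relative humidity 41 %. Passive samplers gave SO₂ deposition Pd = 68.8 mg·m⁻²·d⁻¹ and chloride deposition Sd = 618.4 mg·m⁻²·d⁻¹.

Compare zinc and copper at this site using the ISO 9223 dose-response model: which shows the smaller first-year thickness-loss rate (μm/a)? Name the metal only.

copper

zinc: T>10 °C ⇒ hinge -0.071·(19.7−10) = -0.6887
  SO₂ term: 0.0129·68.8^0.44·exp(0.046·41-0.6887) = 0.2749
  Sd branch = 0.0175·Sd^0.57·e^(0.008·RH+0.085·T) = 5.055 μm/a
  sum: 0.2749 + 5.055 → r_corr = 5.33 μm/a
copper: T>10 °C ⇒ hinge -0.080·(19.7−10) = -0.7760
  Pd branch = 0.0053·Pd^0.26·e^(0.059·RH+f) = 0.08234 μm/a
  Sd branch = 0.01025·Sd^0.27·e^(0.036·RH+0.049·T) = 0.6677 μm/a
  r_corr = 0.08234 + 0.6677 = 0.7501 μm/a
Ordering by μm/a: zinc (5.33) > copper (0.75)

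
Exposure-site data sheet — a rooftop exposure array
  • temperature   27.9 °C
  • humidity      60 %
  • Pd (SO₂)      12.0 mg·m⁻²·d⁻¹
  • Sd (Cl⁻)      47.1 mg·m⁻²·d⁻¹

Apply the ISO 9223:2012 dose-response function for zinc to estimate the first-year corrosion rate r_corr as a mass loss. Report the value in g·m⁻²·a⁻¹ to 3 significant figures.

r_corr = 20.7 g·m⁻²·a⁻¹

zinc: T>10 °C ⇒ hinge -0.071·(27.9−10) = -1.2709
  sulphur-dioxide contribution → 0.1707 μm/a
  chloride contribution → 2.723 μm/a
  ⇒ r_corr(zinc) = 2.894 μm/a
Convert to mass loss: 2.894 μm/a × 7.14 g/cm³ = 20.66 g·m⁻²·a⁻¹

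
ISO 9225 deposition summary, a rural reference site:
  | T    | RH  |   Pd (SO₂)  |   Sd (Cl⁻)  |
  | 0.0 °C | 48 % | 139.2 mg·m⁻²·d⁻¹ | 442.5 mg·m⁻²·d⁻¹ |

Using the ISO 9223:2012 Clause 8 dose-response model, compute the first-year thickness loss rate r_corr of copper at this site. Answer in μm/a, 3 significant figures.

copper: T≤10 °C ⇒ hinge +0.126·(0.0−10) = -1.2600
  SO₂ term: 0.0053·139.2^0.26·exp(0.059·48-1.2600) = 0.09212
  Sd branch = 0.01025·Sd^0.27·e^(0.036·RH+0.049·T) = 0.2989 μm/a
  sum: 0.09212 + 0.2989 → r_corr = 0.3911 μm/a

r_corr = 0.391 μm/a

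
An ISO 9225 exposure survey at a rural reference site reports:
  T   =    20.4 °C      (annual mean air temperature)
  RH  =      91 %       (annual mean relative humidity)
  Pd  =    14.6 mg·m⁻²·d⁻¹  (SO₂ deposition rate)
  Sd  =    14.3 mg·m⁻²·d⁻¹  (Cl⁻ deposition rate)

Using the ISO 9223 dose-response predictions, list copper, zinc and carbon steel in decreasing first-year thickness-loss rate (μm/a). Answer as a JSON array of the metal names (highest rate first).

["carbon steel", "copper", "zinc"]

copper: temperature factor f = -0.080·(10.4) = -0.8320
  sulphur-dioxide contribution → 0.994 μm/a
  chloride contribution → 1.512 μm/a
  ⇒ r_corr(copper) = 2.506 μm/a
zinc: f(T) = -0.071·(T−10) [T>10 °C] = -0.7384
  sulphur-dioxide contribution → 1.319 μm/a
  chloride contribution → 0.935 μm/a
  ⇒ r_corr(zinc) = 2.254 μm/a
carbon steel: T>10 °C ⇒ hinge -0.054·(20.4−10) = -0.5616
  sulphur-dioxide contribution → 25.12 μm/a
  chloride contribution → 24.18 μm/a
  ⇒ r_corr(carbon steel) = 49.3 μm/a
Ordering by μm/a: carbon steel (49.3) > copper (2.51) > zinc (2.25)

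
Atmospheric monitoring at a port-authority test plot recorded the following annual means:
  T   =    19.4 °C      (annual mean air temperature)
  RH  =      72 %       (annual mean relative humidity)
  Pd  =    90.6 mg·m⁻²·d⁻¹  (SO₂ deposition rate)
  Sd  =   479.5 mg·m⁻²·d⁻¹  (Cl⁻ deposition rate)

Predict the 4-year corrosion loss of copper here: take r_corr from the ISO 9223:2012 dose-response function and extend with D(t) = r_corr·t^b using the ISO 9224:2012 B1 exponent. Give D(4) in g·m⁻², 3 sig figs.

D(4) = 55.1 g·m⁻²

copper: temperature factor f = -0.080·(9.4) = -0.7520
  SO₂ term: 0.0053·90.6^0.26·exp(0.059·72-0.7520) = 0.5642
  Cl⁻ term: 0.01025·479.5^0.27·exp(0.036·72+0.049·19.4) = 1.875
  r_corr = 0.5642 + 1.875 = 2.439 μm/a
ISO 9224: D(t) = r_corr · t^b with b = 0.667 (copper, B1)
  D(4) = 2.439 × 4^0.667 = 2.439 × 2.521 = 6.15 μm
  Mass loss = 6.15 μm × 8.96 g/cm³ = 55.1 g·m⁻²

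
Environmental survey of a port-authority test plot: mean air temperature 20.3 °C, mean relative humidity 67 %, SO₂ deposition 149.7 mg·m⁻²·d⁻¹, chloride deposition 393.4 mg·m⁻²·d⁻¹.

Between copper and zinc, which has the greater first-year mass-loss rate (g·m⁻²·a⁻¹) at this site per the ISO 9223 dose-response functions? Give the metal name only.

copper: f(T) = -0.080·(T−10) [T>10 °C] = -0.8240
  SO₂ term: 0.0053·149.7^0.26·exp(0.059·67-0.8240) = 0.4454
  Cl⁻ term: 0.01025·393.4^0.27·exp(0.036·67+0.049·20.3) = 1.552
  r_corr = 0.4454 + 1.552 = 1.997 μm/a
  mass loss = 1.997 μm/a × 8.96 g/cm³ = 17.89 g·m⁻²·a⁻¹
zinc: T>10 °C ⇒ hinge -0.071·(20.3−10) = -0.7313
  SO₂ term: 0.0129·149.7^0.44·exp(0.046·67-0.7313) = 1.226
  Cl⁻ term: 0.0175·393.4^0.57·exp(0.008·67+0.085·20.3) = 5.061
  sum: 1.226 + 5.061 → r_corr = 6.287 μm/a
  mass loss = 6.287 μm/a × 7.14 g/cm³ = 44.89 g·m⁻²·a⁻¹
Ordering by g·m⁻²·a⁻¹: zinc (44.9) > copper (17.9)

zinc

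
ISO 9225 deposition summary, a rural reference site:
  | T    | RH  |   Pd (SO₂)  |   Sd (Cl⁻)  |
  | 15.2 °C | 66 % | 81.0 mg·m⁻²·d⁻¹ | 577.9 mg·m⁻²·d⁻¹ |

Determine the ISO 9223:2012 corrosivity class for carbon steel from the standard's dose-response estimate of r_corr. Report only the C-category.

carbon steel: T>10 °C ⇒ hinge -0.054·(15.2−10) = -0.2808
  sulphur-dioxide contribution → 49.17 μm/a
  chloride contribution → 85.29 μm/a
  total first-year rate 134.5 μm/a
ISO 9223 Table 2 (carbon steel): 80 < 134 ≤ 200 μm/a ⇒ C5

C5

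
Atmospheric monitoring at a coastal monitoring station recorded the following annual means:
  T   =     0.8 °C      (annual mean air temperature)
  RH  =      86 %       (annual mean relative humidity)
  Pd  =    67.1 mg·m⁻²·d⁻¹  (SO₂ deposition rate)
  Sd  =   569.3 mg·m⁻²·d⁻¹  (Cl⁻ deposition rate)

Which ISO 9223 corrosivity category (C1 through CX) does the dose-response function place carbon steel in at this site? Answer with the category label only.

C5

carbon steel: temperature factor f = +0.150·(-9.2) = -1.3800
  sulphur-dioxide contribution → 22.16 μm/a
  chloride contribution → 91.9 μm/a
  ⇒ r_corr(carbon steel) = 114.1 μm/a
ISO 9223 Table 2 (carbon steel): 80 < 114 ≤ 200 μm/a ⇒ C5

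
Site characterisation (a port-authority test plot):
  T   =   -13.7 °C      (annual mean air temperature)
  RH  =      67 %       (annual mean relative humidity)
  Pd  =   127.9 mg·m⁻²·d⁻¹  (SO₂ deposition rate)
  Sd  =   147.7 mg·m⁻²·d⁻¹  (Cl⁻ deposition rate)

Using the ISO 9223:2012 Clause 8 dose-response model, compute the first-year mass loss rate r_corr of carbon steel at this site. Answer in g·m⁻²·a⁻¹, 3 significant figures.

r_corr = 112 g·m⁻²·a⁻¹

carbon steel: T≤10 °C ⇒ hinge +0.150·(-13.7−10) = -3.5550
  sulphur-dioxide contribution → 2.408 μm/a
  chloride contribution → 11.91 μm/a
  ⇒ r_corr(carbon steel) = 14.32 μm/a
Convert to mass loss: 14.32 μm/a × 7.85 g/cm³ = 112.4 g·m⁻²·a⁻¹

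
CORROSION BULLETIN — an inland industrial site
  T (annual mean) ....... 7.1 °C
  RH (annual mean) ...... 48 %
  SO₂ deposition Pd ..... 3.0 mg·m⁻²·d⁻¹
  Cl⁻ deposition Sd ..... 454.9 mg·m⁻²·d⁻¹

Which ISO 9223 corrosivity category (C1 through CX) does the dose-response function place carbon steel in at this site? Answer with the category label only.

C3

carbon steel: temperature factor f = +0.150·(-2.9) = -0.4350
  Pd branch = 1.77·Pd^0.52·e^(0.02·RH+f) = 5.298 μm/a
  Cl⁻ term: 0.102·454.9^0.62·exp(0.033·48+0.04·7.1) = 29.36
  sum: 5.298 + 29.36 → r_corr = 34.66 μm/a
Category bounds: 25…50 μm/a bracket r_corr ⇒ C3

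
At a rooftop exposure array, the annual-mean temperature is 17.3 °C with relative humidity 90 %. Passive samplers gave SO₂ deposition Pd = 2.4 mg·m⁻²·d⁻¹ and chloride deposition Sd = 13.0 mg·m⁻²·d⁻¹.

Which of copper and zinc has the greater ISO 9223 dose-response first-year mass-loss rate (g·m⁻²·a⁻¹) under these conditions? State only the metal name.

copper

copper: temperature factor f = -0.080·(7.3) = -0.5840
  sulphur-dioxide contribution → 0.7509 μm/a
  chloride contribution → 1.221 μm/a
  ⇒ r_corr(copper) = 1.972 μm/a
  mass loss = 1.972 μm/a × 8.96 g/cm³ = 17.67 g·m⁻²·a⁻¹
zinc: temperature factor f = -0.071·(7.3) = -0.5183
  sulphur-dioxide contribution → 0.7092 μm/a
  chloride contribution → 0.675 μm/a
  total first-year rate 1.384 μm/a
  mass loss = 1.384 μm/a × 7.14 g/cm³ = 9.883 g·m⁻²·a⁻¹
Ordering by g·m⁻²·a⁻¹: copper (17.7) > zinc (9.88)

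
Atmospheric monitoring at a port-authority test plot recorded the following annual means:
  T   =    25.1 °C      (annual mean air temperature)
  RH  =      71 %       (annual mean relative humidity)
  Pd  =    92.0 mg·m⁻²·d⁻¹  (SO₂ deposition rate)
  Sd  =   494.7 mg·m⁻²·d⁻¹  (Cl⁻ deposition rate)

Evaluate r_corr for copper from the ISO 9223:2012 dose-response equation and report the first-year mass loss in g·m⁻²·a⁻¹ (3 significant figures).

copper: f(T) = -0.080·(T−10) [T>10 °C] = -1.2080
  Pd branch = 0.0053·Pd^0.26·e^(0.059·RH+f) = 0.3384 μm/a
  Sd branch = 0.01025·Sd^0.27·e^(0.036·RH+0.049·T) = 2.412 μm/a
  sum: 0.3384 + 2.412 → r_corr = 2.751 μm/a
Convert to mass loss: 2.751 μm/a × 8.96 g/cm³ = 24.64 g·m⁻²·a⁻¹

r_corr = 24.6 g·m⁻²·a⁻¹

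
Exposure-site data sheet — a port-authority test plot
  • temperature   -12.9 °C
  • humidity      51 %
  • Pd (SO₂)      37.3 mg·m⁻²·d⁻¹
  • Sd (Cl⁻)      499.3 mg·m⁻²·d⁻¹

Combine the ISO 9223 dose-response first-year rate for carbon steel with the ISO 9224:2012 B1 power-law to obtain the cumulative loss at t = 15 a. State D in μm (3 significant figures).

D(15) = 67.9 μm

carbon steel: T≤10 °C ⇒ hinge +0.150·(-12.9−10) = -3.4350
  sulphur-dioxide contribution → 1.039 μm/a
  chloride contribution → 15.43 μm/a
  total first-year rate 16.47 μm/a
Long-term exponent b (ISO 9224 Table 2, B1) = 0.523
  D(15) = 16.47 × 15^0.523 = 16.47 × 4.122 = 67.89 μm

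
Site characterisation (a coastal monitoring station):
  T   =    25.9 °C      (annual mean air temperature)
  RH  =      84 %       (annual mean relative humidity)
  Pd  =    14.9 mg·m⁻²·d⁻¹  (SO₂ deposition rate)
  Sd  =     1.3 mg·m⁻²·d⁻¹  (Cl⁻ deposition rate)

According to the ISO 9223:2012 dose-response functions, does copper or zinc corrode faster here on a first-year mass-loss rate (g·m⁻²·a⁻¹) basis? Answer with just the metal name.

copper: temperature factor f = -0.080·(15.9) = -1.2720
  Pd branch = 0.0053·Pd^0.26·e^(0.059·RH+f) = 0.4258 μm/a
  Sd branch = 0.01025·Sd^0.27·e^(0.036·RH+0.049·T) = 0.8053 μm/a
  r_corr = 0.4258 + 0.8053 = 1.231 μm/a
  mass loss = 1.231 μm/a × 8.96 g/cm³ = 11.03 g·m⁻²·a⁻¹
zinc: temperature factor f = -0.071·(15.9) = -1.1289
  Pd branch = 0.0129·Pd^0.44·e^(0.046·RH+f) = 0.6526 μm/a
  Cl⁻ term: 0.0175·1.3^0.57·exp(0.008·84+0.085·25.9) = 0.3597
  r_corr = 0.6526 + 0.3597 = 1.012 μm/a
  mass loss = 1.012 μm/a × 7.14 g/cm³ = 7.228 g·m⁻²·a⁻¹
Ordering by g·m⁻²·a⁻¹: copper (11) > zinc (7.23)

copper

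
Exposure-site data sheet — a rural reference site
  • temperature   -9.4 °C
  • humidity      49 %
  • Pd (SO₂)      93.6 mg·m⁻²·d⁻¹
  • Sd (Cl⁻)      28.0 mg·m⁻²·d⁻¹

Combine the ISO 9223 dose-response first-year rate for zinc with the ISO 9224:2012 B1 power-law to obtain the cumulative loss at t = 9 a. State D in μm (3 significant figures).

D(9) = 3.05 μm

zinc: f(T) = +0.038·(T−10) [T≤10 °C] = -0.7372
  sulphur-dioxide contribution → 0.4332 μm/a
  chloride contribution → 0.07783 μm/a
  ⇒ r_corr(zinc) = 0.511 μm/a
ISO 9224: D(t) = r_corr · t^b with b = 0.813 (zinc, B1)
  D(9) = 0.511 × 9^0.813 = 0.511 × 5.968 = 3.05 μm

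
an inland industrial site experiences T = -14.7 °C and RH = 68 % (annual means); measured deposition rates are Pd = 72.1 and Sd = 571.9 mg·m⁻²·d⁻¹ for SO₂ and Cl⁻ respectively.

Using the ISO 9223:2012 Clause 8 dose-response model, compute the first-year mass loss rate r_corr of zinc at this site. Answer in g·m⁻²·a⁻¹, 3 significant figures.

r_corr = 7.70 g·m⁻²·a⁻¹

zinc: f(T) = +0.038·(T−10) [T≤10 °C] = -0.9386
  sulphur-dioxide contribution → 0.7567 μm/a
  chloride contribution → 0.3223 μm/a
  total first-year rate 1.079 μm/a
Convert to mass loss: 1.079 μm/a × 7.14 g/cm³ = 7.704 g·m⁻²·a⁻¹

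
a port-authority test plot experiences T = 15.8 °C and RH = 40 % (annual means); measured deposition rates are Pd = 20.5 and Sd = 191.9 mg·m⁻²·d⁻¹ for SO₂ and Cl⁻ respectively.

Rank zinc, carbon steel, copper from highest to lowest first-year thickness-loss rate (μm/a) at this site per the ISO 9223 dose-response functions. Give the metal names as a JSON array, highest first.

["carbon steel", "zinc", "copper"]

zinc: f(T) = -0.071·(T−10) [T>10 °C] = -0.4118
  Pd branch = 0.0129·Pd^0.44·e^(0.046·RH+f) = 0.2032 μm/a
  Sd branch = 0.0175·Sd^0.57·e^(0.008·RH+0.085·T) = 1.848 μm/a
  r_corr = 0.2032 + 1.848 = 2.051 μm/a
carbon steel: temperature factor f = -0.054·(5.8) = -0.3132
  Pd branch = 1.77·Pd^0.52·e^(0.02·RH+f) = 13.85 μm/a
  Sd branch = 0.102·Sd^0.62·e^(0.033·RH+0.04·T) = 18.7 μm/a
  sum: 13.85 + 18.7 → r_corr = 32.55 μm/a
copper: f(T) = -0.080·(T−10) [T>10 °C] = -0.4640
  SO₂ term: 0.0053·20.5^0.26·exp(0.059·40-0.4640) = 0.0774
  Cl⁻ term: 0.01025·191.9^0.27·exp(0.036·40+0.049·15.8) = 0.3879
  r_corr = 0.0774 + 0.3879 = 0.4653 μm/a
Ordering by μm/a: carbon steel (32.6) > zinc (2.05) > copper (0.465)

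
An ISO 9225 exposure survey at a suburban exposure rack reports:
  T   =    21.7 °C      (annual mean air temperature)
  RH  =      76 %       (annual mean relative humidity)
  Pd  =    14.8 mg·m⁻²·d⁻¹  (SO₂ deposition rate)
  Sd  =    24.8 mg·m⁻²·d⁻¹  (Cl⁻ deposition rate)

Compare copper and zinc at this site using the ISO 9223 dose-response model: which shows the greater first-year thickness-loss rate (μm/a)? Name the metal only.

zinc

copper: temperature factor f = -0.080·(11.7) = -0.9360
  Pd branch = 0.0053·Pd^0.26·e^(0.059·RH+f) = 0.371 μm/a
  Sd branch = 0.01025·Sd^0.27·e^(0.036·RH+0.049·T) = 1.09 μm/a
  sum: 0.371 + 1.09 → r_corr = 1.461 μm/a
zinc: T>10 °C ⇒ hinge -0.071·(21.7−10) = -0.8307
  Pd branch = 0.0129·Pd^0.44·e^(0.046·RH+f) = 0.6068 μm/a
  Sd branch = 0.0175·Sd^0.57·e^(0.008·RH+0.085·T) = 1.268 μm/a
  sum: 0.6068 + 1.268 → r_corr = 1.874 μm/a
Ordering by μm/a: zinc (1.87) > copper (1.46)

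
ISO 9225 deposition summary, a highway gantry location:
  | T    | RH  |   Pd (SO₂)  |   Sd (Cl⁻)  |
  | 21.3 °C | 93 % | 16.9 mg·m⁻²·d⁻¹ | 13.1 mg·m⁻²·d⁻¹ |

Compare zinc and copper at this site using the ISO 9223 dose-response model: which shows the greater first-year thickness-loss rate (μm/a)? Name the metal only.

zinc: temperature factor f = -0.071·(11.3) = -0.8023
  sulphur-dioxide contribution → 1.447 μm/a
  chloride contribution → 0.9756 μm/a
  ⇒ r_corr(zinc) = 2.422 μm/a
copper: f(T) = -0.080·(T−10) [T>10 °C] = -0.9040
  sulphur-dioxide contribution → 1.081 μm/a
  chloride contribution → 1.658 μm/a
  ⇒ r_corr(copper) = 2.74 μm/a
Ordering by μm/a: copper (2.74) > zinc (2.42)

copper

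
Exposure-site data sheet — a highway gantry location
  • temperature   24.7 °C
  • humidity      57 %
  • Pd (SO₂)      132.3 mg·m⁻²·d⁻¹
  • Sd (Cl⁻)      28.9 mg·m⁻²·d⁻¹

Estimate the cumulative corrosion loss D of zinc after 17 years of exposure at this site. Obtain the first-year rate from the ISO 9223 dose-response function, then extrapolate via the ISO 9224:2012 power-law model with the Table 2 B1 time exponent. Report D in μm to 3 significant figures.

D(17) = 20.7 μm

zinc: f(T) = -0.071·(T−10) [T>10 °C] = -1.0437
  Pd branch = 0.0129·Pd^0.44·e^(0.046·RH+f) = 0.5364 μm/a
  Sd branch = 0.0175·Sd^0.57·e^(0.008·RH+0.085·T) = 1.533 μm/a
  r_corr = 0.5364 + 1.533 = 2.07 μm/a
Power-law: D(17) = r_corr · 17^0.813
  D(17) = 2.07 × 17^0.813 = 2.07 × 10.01 = 20.71 μm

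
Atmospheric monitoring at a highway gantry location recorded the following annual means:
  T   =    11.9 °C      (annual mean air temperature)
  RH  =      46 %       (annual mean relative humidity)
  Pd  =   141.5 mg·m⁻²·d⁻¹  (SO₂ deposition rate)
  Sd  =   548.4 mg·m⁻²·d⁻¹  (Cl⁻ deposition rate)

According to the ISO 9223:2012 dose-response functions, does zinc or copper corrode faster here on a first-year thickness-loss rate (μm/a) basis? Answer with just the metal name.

zinc: T>10 °C ⇒ hinge -0.071·(11.9−10) = -0.1349
  SO₂ term: 0.0129·141.5^0.44·exp(0.046·46-0.1349) = 0.8266
  Cl⁻ term: 0.0175·548.4^0.57·exp(0.008·46+0.085·11.9) = 2.532
  r_corr = 0.8266 + 2.532 = 3.358 μm/a
copper: T>10 °C ⇒ hinge -0.080·(11.9−10) = -0.1520
  Pd branch = 0.0053·Pd^0.26·e^(0.059·RH+f) = 0.249 μm/a
  Cl⁻ term: 0.01025·548.4^0.27·exp(0.036·46+0.049·11.9) = 0.5281
  r_corr = 0.249 + 0.5281 = 0.7771 μm/a
Ordering by μm/a: zinc (3.36) > copper (0.777)

zinc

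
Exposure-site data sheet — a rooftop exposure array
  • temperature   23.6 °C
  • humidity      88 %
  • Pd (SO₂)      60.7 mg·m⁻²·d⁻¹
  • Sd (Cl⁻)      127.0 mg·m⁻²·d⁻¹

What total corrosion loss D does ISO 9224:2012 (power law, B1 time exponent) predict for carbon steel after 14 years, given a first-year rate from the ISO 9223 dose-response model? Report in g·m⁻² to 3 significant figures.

carbon steel: T>10 °C ⇒ hinge -0.054·(23.6−10) = -0.7344
  SO₂ term: 1.77·60.7^0.52·exp(0.02·88-0.7344) = 41.75
  Cl⁻ term: 0.102·127.0^0.62·exp(0.033·88+0.04·23.6) = 96.41
  sum: 41.75 + 96.41 → r_corr = 138.2 μm/a
Long-term exponent b (ISO 9224 Table 2, B1) = 0.523
  D(14) = 138.2 × 14^0.523 = 138.2 × 3.976 = 549.3 μm
  Mass loss = 549.3 μm × 7.85 g/cm³ = 4312 g·m⁻²

D(14) = 4.31e+03 g·m⁻²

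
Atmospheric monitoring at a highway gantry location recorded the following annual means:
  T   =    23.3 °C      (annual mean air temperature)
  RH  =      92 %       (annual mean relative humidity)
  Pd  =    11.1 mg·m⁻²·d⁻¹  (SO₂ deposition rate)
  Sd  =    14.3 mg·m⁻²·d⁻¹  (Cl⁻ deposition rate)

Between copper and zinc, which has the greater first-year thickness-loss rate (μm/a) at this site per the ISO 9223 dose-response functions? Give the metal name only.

copper

copper: f(T) = -0.080·(T−10) [T>10 °C] = -1.0640
  SO₂ term: 0.0053·11.1^0.26·exp(0.059·92-1.0640) = 0.7786
  Cl⁻ term: 0.01025·14.3^0.27·exp(0.036·92+0.049·23.3) = 1.807
  sum: 0.7786 + 1.807 → r_corr = 2.585 μm/a
zinc: T>10 °C ⇒ hinge -0.071·(23.3−10) = -0.9443
  SO₂ term: 0.0129·11.1^0.44·exp(0.046·92-0.9443) = 0.9962
  Sd branch = 0.0175·Sd^0.57·e^(0.008·RH+0.085·T) = 1.206 μm/a
  sum: 0.9962 + 1.206 → r_corr = 2.202 μm/a
Ordering by μm/a: copper (2.59) > zinc (2.2)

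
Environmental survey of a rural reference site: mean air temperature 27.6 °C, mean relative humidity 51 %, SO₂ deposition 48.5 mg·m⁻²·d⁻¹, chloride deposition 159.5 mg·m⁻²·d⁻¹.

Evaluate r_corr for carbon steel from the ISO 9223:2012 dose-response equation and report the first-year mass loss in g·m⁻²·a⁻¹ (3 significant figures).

r_corr = 414 g·m⁻²·a⁻¹

carbon steel: temperature factor f = -0.054·(17.6) = -0.9504
  Pd branch = 1.77·Pd^0.52·e^(0.02·RH+f) = 14.28 μm/a
  Sd branch = 0.102·Sd^0.62·e^(0.033·RH+0.04·T) = 38.43 μm/a
  sum: 14.28 + 38.43 → r_corr = 52.71 μm/a
Convert to mass loss: 52.71 μm/a × 7.85 g/cm³ = 413.8 g·m⁻²·a⁻¹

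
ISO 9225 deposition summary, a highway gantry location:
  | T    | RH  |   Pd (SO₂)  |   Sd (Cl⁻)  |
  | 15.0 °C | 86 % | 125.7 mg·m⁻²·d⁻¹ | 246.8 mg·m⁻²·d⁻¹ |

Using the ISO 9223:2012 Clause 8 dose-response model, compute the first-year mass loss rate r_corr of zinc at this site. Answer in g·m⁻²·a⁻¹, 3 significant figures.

zinc: f(T) = -0.071·(T−10) [T>10 °C] = -0.3550
  SO₂ term: 0.0129·125.7^0.44·exp(0.046·86-0.3550) = 3.965
  Sd branch = 0.0175·Sd^0.57·e^(0.008·RH+0.085·T) = 2.879 μm/a
  sum: 3.965 + 2.879 → r_corr = 6.843 μm/a
Convert to mass loss: 6.843 μm/a × 7.14 g/cm³ = 48.86 g·m⁻²·a⁻¹

r_corr = 48.9 g·m⁻²·a⁻¹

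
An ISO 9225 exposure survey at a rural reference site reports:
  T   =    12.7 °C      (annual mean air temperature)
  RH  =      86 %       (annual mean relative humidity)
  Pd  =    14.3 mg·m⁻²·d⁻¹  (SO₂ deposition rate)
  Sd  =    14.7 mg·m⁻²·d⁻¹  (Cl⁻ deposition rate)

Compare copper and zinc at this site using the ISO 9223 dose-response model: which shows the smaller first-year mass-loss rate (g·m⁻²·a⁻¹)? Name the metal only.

copper: f(T) = -0.080·(T−10) [T>10 °C] = -0.2160
  Pd branch = 0.0053·Pd^0.26·e^(0.059·RH+f) = 1.363 μm/a
  Cl⁻ term: 0.01025·14.7^0.27·exp(0.036·86+0.049·12.7) = 0.8724
  r_corr = 1.363 + 0.8724 = 2.235 μm/a
  mass loss = 2.235 μm/a × 8.96 g/cm³ = 20.03 g·m⁻²·a⁻¹
zinc: T>10 °C ⇒ hinge -0.071·(12.7−10) = -0.1917
  SO₂ term: 0.0129·14.3^0.44·exp(0.046·86-0.1917) = 1.794
  Sd branch = 0.0175·Sd^0.57·e^(0.008·RH+0.085·T) = 0.4743 μm/a
  sum: 1.794 + 0.4743 → r_corr = 2.268 μm/a
  mass loss = 2.268 μm/a × 7.14 g/cm³ = 16.19 g·m⁻²·a⁻¹
Ordering by g·m⁻²·a⁻¹: copper (20) > zinc (16.2)

zinc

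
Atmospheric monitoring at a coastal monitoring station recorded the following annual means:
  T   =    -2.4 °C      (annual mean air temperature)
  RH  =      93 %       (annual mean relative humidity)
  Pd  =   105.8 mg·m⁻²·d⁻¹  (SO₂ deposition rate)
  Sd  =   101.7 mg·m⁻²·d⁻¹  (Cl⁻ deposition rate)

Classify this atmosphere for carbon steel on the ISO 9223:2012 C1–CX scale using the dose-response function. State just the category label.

carbon steel: temperature factor f = +0.150·(-12.4) = -1.8600
  sulphur-dioxide contribution → 19.99 μm/a
  chloride contribution → 35.02 μm/a
  total first-year rate 55 μm/a
55 μm/a falls in (50, 80] for carbon steel → category C4

C4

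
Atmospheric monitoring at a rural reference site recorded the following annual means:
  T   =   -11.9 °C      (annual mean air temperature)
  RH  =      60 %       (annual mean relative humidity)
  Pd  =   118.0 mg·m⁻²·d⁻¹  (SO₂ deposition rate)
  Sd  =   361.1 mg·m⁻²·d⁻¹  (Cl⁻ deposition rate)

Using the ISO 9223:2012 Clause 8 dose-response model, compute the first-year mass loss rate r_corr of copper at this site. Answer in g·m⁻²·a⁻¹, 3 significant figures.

copper: T≤10 °C ⇒ hinge +0.126·(-11.9−10) = -2.7594
  Pd branch = 0.0053·Pd^0.26·e^(0.059·RH+f) = 0.03999 μm/a
  Cl⁻ term: 0.01025·361.1^0.27·exp(0.036·60+0.049·-11.9) = 0.2433
  r_corr = 0.03999 + 0.2433 = 0.2833 μm/a
Convert to mass loss: 0.2833 μm/a × 8.96 g/cm³ = 2.538 g·m⁻²·a⁻¹

r_corr = 2.54 g·m⁻²·a⁻¹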